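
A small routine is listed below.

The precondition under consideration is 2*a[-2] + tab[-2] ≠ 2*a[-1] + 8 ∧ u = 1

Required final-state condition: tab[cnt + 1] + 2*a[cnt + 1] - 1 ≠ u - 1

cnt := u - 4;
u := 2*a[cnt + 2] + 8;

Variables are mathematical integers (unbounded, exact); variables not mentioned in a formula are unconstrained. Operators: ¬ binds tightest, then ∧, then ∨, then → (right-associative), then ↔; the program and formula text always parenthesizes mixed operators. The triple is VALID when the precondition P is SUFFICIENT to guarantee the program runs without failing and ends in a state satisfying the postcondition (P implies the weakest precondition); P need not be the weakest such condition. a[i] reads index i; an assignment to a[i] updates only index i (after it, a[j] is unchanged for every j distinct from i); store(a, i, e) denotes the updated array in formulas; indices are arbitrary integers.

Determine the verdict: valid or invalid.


Working backward. After the program, the postcondition tab[cnt + 1] + 2*a[cnt + 1] - 1 ≠ u - 1 must hold; in canonical form it is 2*a[cnt + 1] + tab[cnt + 1] ≠ u.
Before u := 2*a[cnt + 2] + 8: 2*a[cnt + 1] + tab[cnt + 1] ≠ 2*a[cnt + 2] + 8
Before cnt := u - 4: 2*a[u - 3] + tab[u - 3] ≠ 2*a[u - 2] + 8
The weakest precondition is 2*a[u - 3] + tab[u - 3] ≠ 2*a[u - 2] + 8.
Check whether 2*a[-2] + tab[-2] ≠ 2*a[-1] + 8 ∧ u = 1 implies it.
Every state satisfying the precondition satisfies the weakest precondition: the implication holds.
Answer: valid


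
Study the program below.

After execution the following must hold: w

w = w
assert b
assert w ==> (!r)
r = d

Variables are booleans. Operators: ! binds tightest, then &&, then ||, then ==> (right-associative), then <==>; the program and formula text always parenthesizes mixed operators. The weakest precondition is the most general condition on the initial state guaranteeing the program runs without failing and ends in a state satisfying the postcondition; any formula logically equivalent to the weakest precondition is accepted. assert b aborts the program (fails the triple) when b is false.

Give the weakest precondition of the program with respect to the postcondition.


Working backward. After the program, w must hold.
Before r := d: w
Before assert w ==> (!r): (w ==> (!r)) && w
Before assert b: b && (w ==> (!r)) && w
Before w := w: b && (w ==> (!r)) && w
Answer: WP = b && (w ==> (!r)) && w


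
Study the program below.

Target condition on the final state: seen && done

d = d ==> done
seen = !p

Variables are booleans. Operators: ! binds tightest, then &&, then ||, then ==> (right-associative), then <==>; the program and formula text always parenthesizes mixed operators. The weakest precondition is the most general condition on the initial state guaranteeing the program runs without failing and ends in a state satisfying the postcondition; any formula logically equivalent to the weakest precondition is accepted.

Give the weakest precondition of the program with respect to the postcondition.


Working backward. After the program, seen && done must hold.
Before seen := !p: (!p) && done
Before d := d ==> done: (!p) && done
Answer: WP = (!p) && done


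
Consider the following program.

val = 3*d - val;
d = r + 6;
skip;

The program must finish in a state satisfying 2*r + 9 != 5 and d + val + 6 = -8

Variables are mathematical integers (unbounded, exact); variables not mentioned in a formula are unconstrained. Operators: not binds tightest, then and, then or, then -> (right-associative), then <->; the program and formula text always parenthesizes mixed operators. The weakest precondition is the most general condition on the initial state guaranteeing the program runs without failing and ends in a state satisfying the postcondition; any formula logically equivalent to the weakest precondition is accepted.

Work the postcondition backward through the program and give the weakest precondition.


Working backward. After the program, the postcondition 2*r + 9 != 5 and d + val + 6 = -8 must hold; in canonical form it is 2*r != -4 and d + val = -14.
Before skip: 2*r != -4 and d + val = -14
Before d := r + 6: 2*r != -4 and r + val = -20
Before val := 3*d - val: 2*r != -4 and 3*d + r = val - 20
Answer: WP = 2*r != -4 and 3*d + r = val - 20


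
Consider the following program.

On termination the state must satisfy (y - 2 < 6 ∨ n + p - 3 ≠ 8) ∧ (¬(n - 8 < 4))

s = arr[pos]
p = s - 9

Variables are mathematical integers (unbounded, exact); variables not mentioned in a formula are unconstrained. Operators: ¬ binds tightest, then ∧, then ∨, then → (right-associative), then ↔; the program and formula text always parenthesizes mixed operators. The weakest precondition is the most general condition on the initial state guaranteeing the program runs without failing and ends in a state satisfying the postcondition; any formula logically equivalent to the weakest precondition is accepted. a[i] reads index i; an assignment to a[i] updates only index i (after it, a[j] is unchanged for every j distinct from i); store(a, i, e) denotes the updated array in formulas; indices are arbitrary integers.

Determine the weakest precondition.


Working backward. After the program, the postcondition (y - 2 < 6 ∨ n + p - 3 ≠ 8) ∧ (¬(n - 8 < 4)) must hold; in canonical form it is (y < 8 ∨ n + p ≠ 11) ∧ (¬(n < 12)).
Before p := s - 9: (y < 8 ∨ n + s ≠ 20) ∧ (¬(n < 12))
Before s := arr[pos]: (y < 8 ∨ arr[pos] + n ≠ 20) ∧ (¬(n < 12))
Answer: WP = (y < 8 ∨ arr[pos] + n ≠ 20) ∧ (¬(n < 12))


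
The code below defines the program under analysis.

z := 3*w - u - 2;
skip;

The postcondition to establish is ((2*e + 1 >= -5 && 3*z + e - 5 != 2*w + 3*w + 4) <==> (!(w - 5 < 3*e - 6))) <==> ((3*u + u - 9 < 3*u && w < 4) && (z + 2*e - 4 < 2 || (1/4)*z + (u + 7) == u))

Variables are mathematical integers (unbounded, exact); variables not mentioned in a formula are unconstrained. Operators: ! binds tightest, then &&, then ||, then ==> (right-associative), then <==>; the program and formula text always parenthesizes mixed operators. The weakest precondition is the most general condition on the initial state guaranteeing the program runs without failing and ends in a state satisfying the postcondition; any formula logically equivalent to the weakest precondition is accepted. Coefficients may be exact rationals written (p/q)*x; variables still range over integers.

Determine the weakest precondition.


Working backward. After the program, the postcondition ((2*e + 1 >= -5 && 3*z + e - 5 != 2*w + 3*w + 4) <==> (!(w - 5 < 3*e - 6))) <==> ((3*u + u - 9 < 3*u && w < 4) && (z + 2*e - 4 < 2 || (1/4)*z + (u + 7) == u)) must hold; in canonical form it is ((2*e >= -6 && e + 3*z != 5*w + 9) <==> (!(w < 3*e - 1))) <==> (u < 9 && w < 4 && (2*e + z < 6 || (1/4)*z == -7)).
Before skip: ((2*e >= -6 && e + 3*z != 5*w + 9) <==> (!(w < 3*e - 1))) <==> (u < 9 && w < 4 && (2*e + z < 6 || (1/4)*z == -7))
Before z := 3*w - u - 2: ((2*e >= -6 && e + 4*w != 3*u + 15) <==> (!(w < 3*e - 1))) <==> (u < 9 && w < 4 && (2*e + 3*w < u + 8 || (3/4)*w == (1/4)*u - 13/2))
Answer: WP = ((2*e >= -6 && e + 4*w != 3*u + 15) <==> (!(w < 3*e - 1))) <==> (u < 9 && w < 4 && (2*e + 3*w < u + 8 || (3/4)*w == (1/4)*u - 13/2))


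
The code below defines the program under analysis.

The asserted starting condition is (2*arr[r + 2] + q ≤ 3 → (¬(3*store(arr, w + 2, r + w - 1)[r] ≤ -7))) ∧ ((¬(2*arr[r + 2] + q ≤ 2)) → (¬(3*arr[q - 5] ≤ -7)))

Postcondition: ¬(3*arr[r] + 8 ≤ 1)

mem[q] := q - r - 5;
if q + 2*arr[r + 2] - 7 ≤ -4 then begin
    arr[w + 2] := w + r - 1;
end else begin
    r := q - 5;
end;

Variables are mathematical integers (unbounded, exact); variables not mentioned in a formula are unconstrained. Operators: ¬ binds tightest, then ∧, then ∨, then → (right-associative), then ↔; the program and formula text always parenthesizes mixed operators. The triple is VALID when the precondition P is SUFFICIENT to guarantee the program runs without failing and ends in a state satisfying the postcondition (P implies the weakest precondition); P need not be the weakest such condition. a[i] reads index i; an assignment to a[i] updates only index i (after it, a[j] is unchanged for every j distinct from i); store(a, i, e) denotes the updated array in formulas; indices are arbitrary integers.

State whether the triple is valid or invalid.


Working backward. After the program, the postcondition ¬(3*arr[r] + 8 ≤ 1) must hold; in canonical form it is ¬(3*arr[r] ≤ -7).
Then branch requires ¬(3*store(arr, w + 2, r + w - 1)[r] ≤ -7); else branch requires ¬(3*arr[q - 5] ≤ -7).
Before the if: (2*arr[r + 2] + q ≤ 3 → (¬(3*store(arr, w + 2, r + w - 1)[r] ≤ -7))) ∧ ((¬(2*arr[r + 2] + q ≤ 3)) → (¬(3*arr[q - 5] ≤ -7)))
Before mem[q] := q - r - 5: (2*arr[r + 2] + q ≤ 3 → (¬(3*store(arr, w + 2, r + w - 1)[r] ≤ -7))) ∧ ((¬(2*arr[r + 2] + q ≤ 3)) → (¬(3*arr[q - 5] ≤ -7)))
The weakest precondition is (2*arr[r + 2] + q ≤ 3 → (¬(3*store(arr, w + 2, r + w - 1)[r] ≤ -7))) ∧ ((¬(2*arr[r + 2] + q ≤ 3)) → (¬(3*arr[q - 5] ≤ -7))).
Check whether (2*arr[r + 2] + q ≤ 3 → (¬(3*store(arr, w + 2, r + w - 1)[r] ≤ -7))) ∧ ((¬(2*arr[r + 2] + q ≤ 2)) → (¬(3*arr[q - 5] ≤ -7))) implies it.
Every state satisfying the precondition satisfies the weakest precondition: the implication holds.
Answer: valid


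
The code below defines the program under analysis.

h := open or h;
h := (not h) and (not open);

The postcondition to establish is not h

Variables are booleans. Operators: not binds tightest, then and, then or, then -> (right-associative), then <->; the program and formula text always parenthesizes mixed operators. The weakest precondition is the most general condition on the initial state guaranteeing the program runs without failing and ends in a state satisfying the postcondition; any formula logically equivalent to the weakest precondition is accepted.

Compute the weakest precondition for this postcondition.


Working backward. After the program, not h must hold.
Before h := (not h) and (not open): not ((not h) and (not open))
Before h := open or h: not ((not (open or h)) and (not open))
Answer: WP = not ((not (open or h)) and (not open))


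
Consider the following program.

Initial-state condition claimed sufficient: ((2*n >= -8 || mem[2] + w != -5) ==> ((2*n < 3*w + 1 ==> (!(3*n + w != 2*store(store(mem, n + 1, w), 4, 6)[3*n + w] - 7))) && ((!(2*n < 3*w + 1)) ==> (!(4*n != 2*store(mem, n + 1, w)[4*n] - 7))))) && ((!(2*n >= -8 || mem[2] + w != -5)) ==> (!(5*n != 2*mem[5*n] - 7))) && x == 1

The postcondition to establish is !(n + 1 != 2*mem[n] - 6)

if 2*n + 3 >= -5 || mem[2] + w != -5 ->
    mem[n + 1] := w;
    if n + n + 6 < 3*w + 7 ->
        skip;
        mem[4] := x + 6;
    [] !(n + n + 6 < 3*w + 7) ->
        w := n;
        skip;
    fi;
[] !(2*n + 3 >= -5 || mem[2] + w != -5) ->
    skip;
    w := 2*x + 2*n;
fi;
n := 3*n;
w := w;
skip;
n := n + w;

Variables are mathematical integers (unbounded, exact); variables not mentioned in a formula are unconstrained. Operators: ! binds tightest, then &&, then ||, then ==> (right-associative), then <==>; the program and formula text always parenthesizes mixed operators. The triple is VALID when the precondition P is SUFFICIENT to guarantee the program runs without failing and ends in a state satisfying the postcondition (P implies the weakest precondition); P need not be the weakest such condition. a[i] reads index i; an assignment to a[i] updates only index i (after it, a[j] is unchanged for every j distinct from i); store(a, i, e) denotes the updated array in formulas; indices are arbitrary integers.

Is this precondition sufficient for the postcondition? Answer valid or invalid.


Working backward. After the program, the postcondition !(n + 1 != 2*mem[n] - 6) must hold; in canonical form it is !(n != 2*mem[n] - 7).
Before n := n + w: !(n + w != 2*mem[n + w] - 7)
Before skip: !(n + w != 2*mem[n + w] - 7)
Before w := w: !(n + w != 2*mem[n + w] - 7)
Before n := 3*n: !(3*n + w != 2*mem[3*n + w] - 7)
Then branch requires (2*n < 3*w + 1 ==> (!(3*n + w != 2*store(store(mem, n + 1, w), 4, x + 6)[3*n + w] - 7))) && ((!(2*n < 3*w + 1)) ==> (!(4*n != 2*store(mem, n + 1, w)[4*n] - 7))); else branch requires !(5*n + 2*x != 2*mem[5*n + 2*x] - 7).
Before the if: ((2*n >= -8 || mem[2] + w != -5) ==> ((2*n < 3*w + 1 ==> (!(3*n + w != 2*store(store(mem, n + 1, w), 4, x + 6)[3*n + w] - 7))) && ((!(2*n < 3*w + 1)) ==> (!(4*n != 2*store(mem, n + 1, w)[4*n] - 7))))) && ((!(2*n >= -8 || mem[2] + w != -5)) ==> (!(5*n + 2*x != 2*mem[5*n + 2*x] - 7)))
The weakest precondition is ((2*n >= -8 || mem[2] + w != -5) ==> ((2*n < 3*w + 1 ==> (!(3*n + w != 2*store(store(mem, n + 1, w), 4, x + 6)[3*n + w] - 7))) && ((!(2*n < 3*w + 1)) ==> (!(4*n != 2*store(mem, n + 1, w)[4*n] - 7))))) && ((!(2*n >= -8 || mem[2] + w != -5)) ==> (!(5*n + 2*x != 2*mem[5*n + 2*x] - 7))).
Check whether ((2*n >= -8 || mem[2] + w != -5) ==> ((2*n < 3*w + 1 ==> (!(3*n + w != 2*store(store(mem, n + 1, w), 4, 6)[3*n + w] - 7))) && ((!(2*n < 3*w + 1)) ==> (!(4*n != 2*store(mem, n + 1, w)[4*n] - 7))))) && ((!(2*n >= -8 || mem[2] + w != -5)) ==> (!(5*n != 2*mem[5*n] - 7))) && x == 1 implies it.
Countermodel: at the initial state mem = {[-25] = -9, [-23] = -17810, [-20] = 3, [-4] = 3, [2] = -24, [4] = 3, elsewhere 3}, n = -5, w = 19, x = 1, the precondition holds but the weakest precondition fails.
Answer: invalid


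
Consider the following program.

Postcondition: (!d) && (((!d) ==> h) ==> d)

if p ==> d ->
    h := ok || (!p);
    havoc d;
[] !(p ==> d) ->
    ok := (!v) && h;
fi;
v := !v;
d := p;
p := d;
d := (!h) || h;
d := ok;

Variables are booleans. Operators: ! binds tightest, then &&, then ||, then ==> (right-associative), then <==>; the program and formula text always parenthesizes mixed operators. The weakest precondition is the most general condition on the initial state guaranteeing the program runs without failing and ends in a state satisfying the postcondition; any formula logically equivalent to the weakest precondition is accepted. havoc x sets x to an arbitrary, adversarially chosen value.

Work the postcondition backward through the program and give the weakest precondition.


Working backward. After the program, (!d) && (((!d) ==> h) ==> d) must hold.
Before d := ok: (!ok) && (((!ok) ==> h) ==> ok)
Before d := (!h) || h: (!ok) && (((!ok) ==> h) ==> ok)
Before p := d: (!ok) && (((!ok) ==> h) ==> ok)
Before d := p: (!ok) && (((!ok) ==> h) ==> ok)
Before v := !v: (!ok) && (((!ok) ==> h) ==> ok)
Then branch requires (!ok) && (((!ok) ==> (ok || (!p))) ==> ok); else branch requires (!((!v) && h)) && (((!((!v) && h)) ==> h) ==> ((!v) && h)).
Before the if: ((p ==> d) ==> ((!ok) && (((!ok) ==> (ok || (!p))) ==> ok))) && ((!(p ==> d)) ==> ((!((!v) && h)) && (((!((!v) && h)) ==> h) ==> ((!v) && h))))
Answer: WP = ((p ==> d) ==> ((!ok) && (((!ok) ==> (ok || (!p))) ==> ok))) && ((!(p ==> d)) ==> ((!((!v) && h)) && (((!((!v) && h)) ==> h) ==> ((!v) && h))))


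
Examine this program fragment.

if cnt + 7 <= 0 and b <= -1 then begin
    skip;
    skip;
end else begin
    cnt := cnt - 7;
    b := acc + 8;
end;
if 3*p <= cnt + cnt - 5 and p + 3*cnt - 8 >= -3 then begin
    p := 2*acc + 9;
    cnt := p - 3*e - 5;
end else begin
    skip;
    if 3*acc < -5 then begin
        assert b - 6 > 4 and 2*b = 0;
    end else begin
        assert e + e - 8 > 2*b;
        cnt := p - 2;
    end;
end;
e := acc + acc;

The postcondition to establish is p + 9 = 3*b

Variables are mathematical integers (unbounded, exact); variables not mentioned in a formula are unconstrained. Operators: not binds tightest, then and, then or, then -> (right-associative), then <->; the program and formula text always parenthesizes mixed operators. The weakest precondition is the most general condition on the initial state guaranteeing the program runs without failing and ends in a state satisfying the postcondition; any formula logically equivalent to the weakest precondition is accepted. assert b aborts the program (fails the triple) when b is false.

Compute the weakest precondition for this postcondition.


Working backward. After the program, the postcondition p + 9 = 3*b must hold; in canonical form it is p = 3*b - 9.
Before e := acc + acc: p = 3*b - 9
Then branch requires 2*acc = 3*b - 18; else branch requires (3*acc < -5 -> (b > 10 and 2*b = 0 and p = 3*b - 9)) and ((not (3*acc < -5)) -> (2*e > 2*b + 8 and p = 3*b - 9)).
Before the if: ((3*p <= 2*cnt - 5 and 3*cnt + p >= 5) -> 2*acc = 3*b - 18) and ((not (3*p <= 2*cnt - 5 and 3*cnt + p >= 5)) -> ((3*acc < -5 -> (b > 10 and 2*b = 0 and p = 3*b - 9)) and ((not (3*acc < -5)) -> (2*e > 2*b + 8 and p = 3*b - 9))))
Then branch requires ((3*p <= 2*cnt - 5 and 3*cnt + p >= 5) -> 2*acc = 3*b - 18) and ((not (3*p <= 2*cnt - 5 and 3*cnt + p >= 5)) -> ((3*acc < -5 -> (b > 10 and 2*b = 0 and p = 3*b - 9)) and ((not (3*acc < -5)) -> (2*e > 2*b + 8 and p = 3*b - 9)))); else branch requires ((3*p <= 2*cnt - 19 and 3*cnt + p >= 26) -> acc = -6) and ((not (3*p <= 2*cnt - 19 and 3*cnt + p >= 26)) -> ((3*acc < -5 -> (acc > 2 and 2*acc = -16 and p = 3*acc + 15)) and ((not (3*acc < -5)) -> (2*e > 2*acc + 24 and p = 3*acc + 15)))).
Before the if: ((cnt <= -7 and b <= -1) -> (((3*p <= 2*cnt - 5 and 3*cnt + p >= 5) -> 2*acc = 3*b - 18) and ((not (3*p <= 2*cnt - 5 and 3*cnt + p >= 5)) -> ((3*acc < -5 -> (b > 10 and 2*b = 0 and p = 3*b - 9)) and ((not (3*acc < -5)) -> (2*e > 2*b + 8 and p = 3*b - 9)))))) and ((not (cnt <= -7 and b <= -1)) -> (((3*p <= 2*cnt - 19 and 3*cnt + p >= 26) -> acc = -6) and ((not (3*p <= 2*cnt - 19 and 3*cnt + p >= 26)) -> ((3*acc < -5 -> (acc > 2 and 2*acc = -16 and p = 3*acc + 15)) and ((not (3*acc < -5)) -> (2*e > 2*acc + 24 and p = 3*acc + 15))))))
Answer: WP = ((cnt <= -7 and b <= -1) -> (((3*p <= 2*cnt - 5 and 3*cnt + p >= 5) -> 2*acc = 3*b - 18) and ((not (3*p <= 2*cnt - 5 and 3*cnt + p >= 5)) -> ((3*acc < -5 -> (b > 10 and 2*b = 0 and p = 3*b - 9)) and ((not (3*acc < -5)) -> (2*e > 2*b + 8 and p = 3*b - 9)))))) and ((not (cnt <= -7 and b <= -1)) -> (((3*p <= 2*cnt - 19 and 3*cnt + p >= 26) -> acc = -6) and ((not (3*p <= 2*cnt - 19 and 3*cnt + p >= 26)) -> ((3*acc < -5 -> (acc > 2 and 2*acc = -16 and p = 3*acc + 15)) and ((not (3*acc < -5)) -> (2*e > 2*acc + 24 and p = 3*acc + 15))))))


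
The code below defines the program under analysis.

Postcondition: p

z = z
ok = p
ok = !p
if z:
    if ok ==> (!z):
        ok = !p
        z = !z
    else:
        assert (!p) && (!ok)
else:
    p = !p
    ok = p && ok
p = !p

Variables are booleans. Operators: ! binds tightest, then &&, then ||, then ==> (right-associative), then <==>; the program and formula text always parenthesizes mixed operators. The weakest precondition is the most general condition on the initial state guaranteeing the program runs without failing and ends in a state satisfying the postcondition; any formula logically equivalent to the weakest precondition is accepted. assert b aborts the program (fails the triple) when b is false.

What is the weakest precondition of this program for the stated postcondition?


Working backward. After the program, p must hold.
Before p := !p: !p
Then branch requires ((ok ==> (!z)) ==> (!p)) && ((!(ok ==> (!z))) ==> ((!p) && (!ok))); else branch requires p.
Before the if: (z ==> (((ok ==> (!z)) ==> (!p)) && ((!(ok ==> (!z))) ==> ((!p) && (!ok))))) && ((!z) ==> p)
Before ok := !p: (z ==> ((((!p) ==> (!z)) ==> (!p)) && ((!p) ==> (!z)))) && ((!z) ==> p)
Before ok := p: (z ==> ((((!p) ==> (!z)) ==> (!p)) && ((!p) ==> (!z)))) && ((!z) ==> p)
Before z := z: (z ==> ((((!p) ==> (!z)) ==> (!p)) && ((!p) ==> (!z)))) && ((!z) ==> p)
Answer: WP = (z ==> ((((!p) ==> (!z)) ==> (!p)) && ((!p) ==> (!z)))) && ((!z) ==> p)


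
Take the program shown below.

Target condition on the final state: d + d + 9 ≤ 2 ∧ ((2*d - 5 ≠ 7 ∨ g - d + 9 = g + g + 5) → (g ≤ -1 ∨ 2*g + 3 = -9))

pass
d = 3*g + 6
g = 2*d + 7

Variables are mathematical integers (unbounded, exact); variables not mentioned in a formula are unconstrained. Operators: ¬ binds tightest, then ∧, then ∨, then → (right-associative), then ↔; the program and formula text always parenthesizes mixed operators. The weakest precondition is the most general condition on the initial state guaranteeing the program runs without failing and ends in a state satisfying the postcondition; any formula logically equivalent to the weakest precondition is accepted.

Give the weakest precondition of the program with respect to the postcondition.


Working backward. After the program, the postcondition d + d + 9 ≤ 2 ∧ ((2*d - 5 ≠ 7 ∨ g - d + 9 = g + g + 5) → (g ≤ -1 ∨ 2*g + 3 = -9)) must hold; in canonical form it is 2*d ≤ -7 ∧ ((2*d ≠ 12 ∨ d + g = 4) → (g ≤ -1 ∨ 2*g = -12)).
Before g := 2*d + 7: 2*d ≤ -7 ∧ ((2*d ≠ 12 ∨ 3*d = -3) → (2*d ≤ -8 ∨ 4*d = -26))
Before d := 3*g + 6: 6*g ≤ -19 ∧ ((6*g ≠ 0 ∨ 9*g = -21) → (6*g ≤ -20 ∨ 12*g = -50))
Before skip: 6*g ≤ -19 ∧ ((6*g ≠ 0 ∨ 9*g = -21) → (6*g ≤ -20 ∨ 12*g = -50))
Answer: WP = 6*g ≤ -19 ∧ ((6*g ≠ 0 ∨ 9*g = -21) → (6*g ≤ -20 ∨ 12*g = -50))


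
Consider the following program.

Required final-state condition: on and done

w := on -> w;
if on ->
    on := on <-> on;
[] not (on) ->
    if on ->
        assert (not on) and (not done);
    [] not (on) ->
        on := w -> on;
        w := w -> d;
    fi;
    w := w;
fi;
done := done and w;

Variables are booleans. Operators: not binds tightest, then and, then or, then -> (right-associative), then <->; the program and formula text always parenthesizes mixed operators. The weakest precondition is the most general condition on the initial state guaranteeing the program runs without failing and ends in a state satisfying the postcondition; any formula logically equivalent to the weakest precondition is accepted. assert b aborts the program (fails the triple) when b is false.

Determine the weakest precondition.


Working backward. After the program, on and done must hold.
Before done := done and w: on and done and w
Then branch requires done and w; else branch requires (not on) and ((not on) -> ((w -> on) and done and (w -> d))).
Before the if: (on -> (done and w)) and ((not on) -> ((not on) and ((not on) -> ((w -> on) and done and (w -> d)))))
Before w := on -> w: (on -> (done and (on -> w))) and ((not on) -> ((not on) and ((not on) -> (((on -> w) -> on) and done and ((on -> w) -> d)))))
Answer: WP = (on -> (done and (on -> w))) and ((not on) -> ((not on) and ((not on) -> (((on -> w) -> on) and done and ((on -> w) -> d)))))


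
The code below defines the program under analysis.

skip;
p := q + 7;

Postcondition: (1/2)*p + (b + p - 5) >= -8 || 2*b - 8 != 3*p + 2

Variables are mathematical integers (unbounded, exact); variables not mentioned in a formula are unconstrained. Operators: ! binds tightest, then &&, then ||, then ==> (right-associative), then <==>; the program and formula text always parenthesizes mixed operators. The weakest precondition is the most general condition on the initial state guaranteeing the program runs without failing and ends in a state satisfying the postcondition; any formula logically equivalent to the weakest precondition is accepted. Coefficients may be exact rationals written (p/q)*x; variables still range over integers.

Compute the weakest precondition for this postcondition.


Working backward. After the program, the postcondition (1/2)*p + (b + p - 5) >= -8 || 2*b - 8 != 3*p + 2 must hold; in canonical form it is b + (3/2)*p >= -3 || 2*b != 3*p + 10.
Before p := q + 7: b + (3/2)*q >= -27/2 || 2*b != 3*q + 31
Before skip: b + (3/2)*q >= -27/2 || 2*b != 3*q + 31
Answer: WP = b + (3/2)*q >= -27/2 || 2*b != 3*q + 31


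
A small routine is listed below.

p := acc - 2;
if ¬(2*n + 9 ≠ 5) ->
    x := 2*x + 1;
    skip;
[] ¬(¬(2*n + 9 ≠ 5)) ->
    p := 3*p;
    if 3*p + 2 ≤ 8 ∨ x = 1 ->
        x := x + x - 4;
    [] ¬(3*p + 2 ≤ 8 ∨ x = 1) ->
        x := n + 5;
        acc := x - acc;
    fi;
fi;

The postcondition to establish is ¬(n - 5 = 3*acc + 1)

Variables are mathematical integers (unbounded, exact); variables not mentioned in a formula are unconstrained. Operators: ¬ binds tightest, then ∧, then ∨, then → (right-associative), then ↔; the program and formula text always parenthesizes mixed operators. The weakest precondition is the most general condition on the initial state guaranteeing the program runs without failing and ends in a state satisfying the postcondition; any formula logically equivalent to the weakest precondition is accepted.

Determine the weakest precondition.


Working backward. After the program, the postcondition ¬(n - 5 = 3*acc + 1) must hold; in canonical form it is ¬(n = 3*acc + 6).
Then branch requires ¬(n = 3*acc + 6); else branch requires ((9*p ≤ 6 ∨ x = 1) → (¬(n = 3*acc + 6))) ∧ ((¬(9*p ≤ 6 ∨ x = 1)) → (¬(3*acc = 2*n + 21))).
Before the if: ((¬(2*n ≠ -4)) → (¬(n = 3*acc + 6))) ∧ (2*n ≠ -4 → (((9*p ≤ 6 ∨ x = 1) → (¬(n = 3*acc + 6))) ∧ ((¬(9*p ≤ 6 ∨ x = 1)) → (¬(3*acc = 2*n + 21)))))
Before p := acc - 2: ((¬(2*n ≠ -4)) → (¬(n = 3*acc + 6))) ∧ (2*n ≠ -4 → (((9*acc ≤ 24 ∨ x = 1) → (¬(n = 3*acc + 6))) ∧ ((¬(9*acc ≤ 24 ∨ x = 1)) → (¬(3*acc = 2*n + 21)))))
Answer: WP = ((¬(2*n ≠ -4)) → (¬(n = 3*acc + 6))) ∧ (2*n ≠ -4 → (((9*acc ≤ 24 ∨ x = 1) → (¬(n = 3*acc + 6))) ∧ ((¬(9*acc ≤ 24 ∨ x = 1)) → (¬(3*acc = 2*n + 21)))))


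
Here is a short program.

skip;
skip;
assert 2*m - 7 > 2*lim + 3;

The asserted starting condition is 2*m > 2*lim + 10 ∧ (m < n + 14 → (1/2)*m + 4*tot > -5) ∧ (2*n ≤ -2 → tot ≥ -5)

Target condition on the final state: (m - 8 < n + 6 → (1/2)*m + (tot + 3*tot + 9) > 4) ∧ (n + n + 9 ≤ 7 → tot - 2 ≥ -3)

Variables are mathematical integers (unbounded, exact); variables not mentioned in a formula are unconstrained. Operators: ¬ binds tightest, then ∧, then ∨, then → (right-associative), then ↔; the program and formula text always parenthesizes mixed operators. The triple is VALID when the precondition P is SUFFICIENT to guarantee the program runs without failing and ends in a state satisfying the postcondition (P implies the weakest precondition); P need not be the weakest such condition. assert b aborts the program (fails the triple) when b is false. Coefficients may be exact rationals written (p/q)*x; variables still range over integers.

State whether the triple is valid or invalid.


Working backward. After the program, the postcondition (m - 8 < n + 6 → (1/2)*m + (tot + 3*tot + 9) > 4) ∧ (n + n + 9 ≤ 7 → tot - 2 ≥ -3) must hold; in canonical form it is (m < n + 14 → (1/2)*m + 4*tot > -5) ∧ (2*n ≤ -2 → tot ≥ -1).
Before assert 2*m - 7 > 2*lim + 3: 2*m > 2*lim + 10 ∧ (m < n + 14 → (1/2)*m + 4*tot > -5) ∧ (2*n ≤ -2 → tot ≥ -1)
Before skip: 2*m > 2*lim + 10 ∧ (m < n + 14 → (1/2)*m + 4*tot > -5) ∧ (2*n ≤ -2 → tot ≥ -1)
Before skip: 2*m > 2*lim + 10 ∧ (m < n + 14 → (1/2)*m + 4*tot > -5) ∧ (2*n ≤ -2 → tot ≥ -1)
The weakest precondition is 2*m > 2*lim + 10 ∧ (m < n + 14 → (1/2)*m + 4*tot > -5) ∧ (2*n ≤ -2 → tot ≥ -1).
Check whether 2*m > 2*lim + 10 ∧ (m < n + 14 → (1/2)*m + 4*tot > -5) ∧ (2*n ≤ -2 → tot ≥ -5) implies it.
Countermodel: at the initial state lim = 1, m = 7, n = -1, tot = -2, the precondition holds but the weakest precondition fails.
Answer: invalid


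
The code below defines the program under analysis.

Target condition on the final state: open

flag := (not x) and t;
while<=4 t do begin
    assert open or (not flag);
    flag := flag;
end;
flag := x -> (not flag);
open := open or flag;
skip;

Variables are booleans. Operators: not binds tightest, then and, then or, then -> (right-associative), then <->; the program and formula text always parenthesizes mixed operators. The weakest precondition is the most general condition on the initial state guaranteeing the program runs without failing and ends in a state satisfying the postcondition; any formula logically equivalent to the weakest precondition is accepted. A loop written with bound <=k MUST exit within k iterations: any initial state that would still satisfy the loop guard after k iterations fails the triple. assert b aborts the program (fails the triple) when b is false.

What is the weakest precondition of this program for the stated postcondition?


Working backward. After the program, open must hold.
Before skip: open
Before open := open or flag: open or flag
Before flag := x -> (not flag): open or (x -> (not flag))
Before the loop (bound <=4), unroll the exhaustion recursion (WP_0 = exit-now case; WP_j = one more guarded iteration, up to j = 4):
  WP_0: (not t) and (open or (x -> (not flag)))
  WP_1: (t -> ((open or (not flag)) and (not t) and (open or (x -> (not flag))))) and ((not t) -> (open or (x -> (not flag))))
  WP_2: (t -> ((open or (not flag)) and (t -> ((open or (not flag)) and (not t) and (open or (x -> (not flag))))) and ((not t) -> (open or (x -> (not flag)))))) and ((not t) -> (open or (x -> (not flag))))
  WP_3: (t -> ((open or (not flag)) and (t -> ((open or (not flag)) and (t -> ((open or (not flag)) and (not t) and (open or (x -> (not flag))))) and ((not t) -> (open or (x -> (not flag)))))) and ((not t) -> (open or (x -> (not flag)))))) and ((not t) -> (open or (x -> (not flag))))
  WP_4: (t -> ((open or (not flag)) and (t -> ((open or (not flag)) and (t -> ((open or (not flag)) and (t -> ((open or (not flag)) and (not t) and (open or (x -> (not flag))))) and ((not t) -> (open or (x -> (not flag)))))) and ((not t) -> (open or (x -> (not flag)))))) and ((not t) -> (open or (x -> (not flag)))))) and ((not t) -> (open or (x -> (not flag))))
So before the loop: (t -> ((open or (not flag)) and (t -> ((open or (not flag)) and (t -> ((open or (not flag)) and (t -> ((open or (not flag)) and (not t) and (open or (x -> (not flag))))) and ((not t) -> (open or (x -> (not flag)))))) and ((not t) -> (open or (x -> (not flag)))))) and ((not t) -> (open or (x -> (not flag)))))) and ((not t) -> (open or (x -> (not flag))))
Before flag := (not x) and t: (t -> ((open or (not ((not x) and t))) and (t -> ((open or (not ((not x) and t))) and (t -> ((open or (not ((not x) and t))) and (t -> ((open or (not ((not x) and t))) and (not t) and (open or (x -> (not ((not x) and t)))))) and ((not t) -> (open or (x -> (not ((not x) and t))))))) and ((not t) -> (open or (x -> (not ((not x) and t))))))) and ((not t) -> (open or (x -> (not ((not x) and t))))))) and ((not t) -> (open or (x -> (not ((not x) and t)))))
Answer: WP = (t -> ((open or (not ((not x) and t))) and (t -> ((open or (not ((not x) and t))) and (t -> ((open or (not ((not x) and t))) and (t -> ((open or (not ((not x) and t))) and (not t) and (open or (x -> (not ((not x) and t)))))) and ((not t) -> (open or (x -> (not ((not x) and t))))))) and ((not t) -> (open or (x -> (not ((not x) and t))))))) and ((not t) -> (open or (x -> (not ((not x) and t))))))) and ((not t) -> (open or (x -> (not ((not x) and t)))))


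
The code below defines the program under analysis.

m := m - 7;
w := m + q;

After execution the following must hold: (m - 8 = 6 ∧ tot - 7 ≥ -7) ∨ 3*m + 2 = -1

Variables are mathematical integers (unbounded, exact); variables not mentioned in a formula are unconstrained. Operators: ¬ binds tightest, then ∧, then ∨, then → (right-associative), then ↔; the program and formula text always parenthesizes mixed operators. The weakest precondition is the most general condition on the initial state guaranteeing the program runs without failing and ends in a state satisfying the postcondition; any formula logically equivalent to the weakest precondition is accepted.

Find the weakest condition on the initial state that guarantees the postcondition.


Working backward. After the program, the postcondition (m - 8 = 6 ∧ tot - 7 ≥ -7) ∨ 3*m + 2 = -1 must hold; in canonical form it is (m = 14 ∧ tot ≥ 0) ∨ 3*m = -3.
Before w := m + q: (m = 14 ∧ tot ≥ 0) ∨ 3*m = -3
Before m := m - 7: (m = 21 ∧ tot ≥ 0) ∨ 3*m = 18
Answer: WP = (m = 21 ∧ tot ≥ 0) ∨ 3*m = 18


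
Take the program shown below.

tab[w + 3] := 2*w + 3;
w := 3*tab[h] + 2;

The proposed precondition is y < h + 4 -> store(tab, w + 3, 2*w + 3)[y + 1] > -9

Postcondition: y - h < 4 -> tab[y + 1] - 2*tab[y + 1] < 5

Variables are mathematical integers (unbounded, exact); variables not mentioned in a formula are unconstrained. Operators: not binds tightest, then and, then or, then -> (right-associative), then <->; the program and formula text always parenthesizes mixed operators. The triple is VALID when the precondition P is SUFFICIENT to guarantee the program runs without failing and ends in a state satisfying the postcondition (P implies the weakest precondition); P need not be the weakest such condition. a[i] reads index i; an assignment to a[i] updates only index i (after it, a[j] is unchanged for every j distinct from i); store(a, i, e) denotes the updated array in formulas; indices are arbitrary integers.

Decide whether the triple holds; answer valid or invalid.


Working backward. After the program, the postcondition y - h < 4 -> tab[y + 1] - 2*tab[y + 1] < 5 must hold; in canonical form it is y < h + 4 -> tab[y + 1] > -5.
Before w := 3*tab[h] + 2: y < h + 4 -> tab[y + 1] > -5
Before tab[w + 3] := 2*w + 3: y < h + 4 -> store(tab, w + 3, 2*w + 3)[y + 1] > -5
The weakest precondition is y < h + 4 -> store(tab, w + 3, 2*w + 3)[y + 1] > -5.
Check whether y < h + 4 -> store(tab, w + 3, 2*w + 3)[y + 1] > -9 implies it.
Countermodel: at the initial state h = -5, tab = {[-1] = 2, elsewhere 2}, w = -4, y = -2, the precondition holds but the weakest precondition fails.
Answer: invalid


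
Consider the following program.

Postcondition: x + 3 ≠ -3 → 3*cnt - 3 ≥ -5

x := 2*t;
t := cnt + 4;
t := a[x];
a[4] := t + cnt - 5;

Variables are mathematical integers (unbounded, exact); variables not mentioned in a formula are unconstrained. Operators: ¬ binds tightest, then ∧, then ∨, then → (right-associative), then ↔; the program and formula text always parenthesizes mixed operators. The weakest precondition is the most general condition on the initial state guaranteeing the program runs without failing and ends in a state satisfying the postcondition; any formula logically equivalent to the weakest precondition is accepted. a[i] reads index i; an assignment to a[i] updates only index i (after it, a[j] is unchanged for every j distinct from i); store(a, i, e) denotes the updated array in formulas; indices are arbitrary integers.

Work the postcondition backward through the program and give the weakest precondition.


Working backward. After the program, the postcondition x + 3 ≠ -3 → 3*cnt - 3 ≥ -5 must hold; in canonical form it is x ≠ -6 → 3*cnt ≥ -2.
Before a[4] := t + cnt - 5: x ≠ -6 → 3*cnt ≥ -2
Before t := a[x]: x ≠ -6 → 3*cnt ≥ -2
Before t := cnt + 4: x ≠ -6 → 3*cnt ≥ -2
Before x := 2*t: 2*t ≠ -6 → 3*cnt ≥ -2
Answer: WP = 2*t ≠ -6 → 3*cnt ≥ -2


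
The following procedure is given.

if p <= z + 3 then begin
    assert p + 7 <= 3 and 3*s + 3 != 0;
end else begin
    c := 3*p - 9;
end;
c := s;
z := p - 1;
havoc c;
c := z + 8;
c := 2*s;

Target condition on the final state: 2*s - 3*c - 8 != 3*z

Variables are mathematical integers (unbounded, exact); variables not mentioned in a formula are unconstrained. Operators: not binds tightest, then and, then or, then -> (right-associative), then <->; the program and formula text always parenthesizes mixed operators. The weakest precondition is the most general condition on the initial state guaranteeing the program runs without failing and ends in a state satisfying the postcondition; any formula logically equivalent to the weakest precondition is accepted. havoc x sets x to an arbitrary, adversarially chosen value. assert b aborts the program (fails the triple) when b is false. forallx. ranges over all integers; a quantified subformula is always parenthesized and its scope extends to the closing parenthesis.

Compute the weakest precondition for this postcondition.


Working backward. After the program, the postcondition 2*s - 3*c - 8 != 3*z must hold; in canonical form it is 2*s != 3*c + 3*z + 8.
Before c := 2*s: 4*s + 3*z != -8
Before c := z + 8: 4*s + 3*z != -8
Before havoc c: 4*s + 3*z != -8
Before z := p - 1: 3*p + 4*s != -5
Before c := s: 3*p + 4*s != -5
Then branch requires p <= -4 and 3*s != -3 and 3*p + 4*s != -5; else branch requires 3*p + 4*s != -5.
Before the if: (p <= z + 3 -> (p <= -4 and 3*s != -3 and 3*p + 4*s != -5)) and ((not (p <= z + 3)) -> 3*p + 4*s != -5)
Answer: WP = (p <= z + 3 -> (p <= -4 and 3*s != -3 and 3*p + 4*s != -5)) and ((not (p <= z + 3)) -> 3*p + 4*s != -5)


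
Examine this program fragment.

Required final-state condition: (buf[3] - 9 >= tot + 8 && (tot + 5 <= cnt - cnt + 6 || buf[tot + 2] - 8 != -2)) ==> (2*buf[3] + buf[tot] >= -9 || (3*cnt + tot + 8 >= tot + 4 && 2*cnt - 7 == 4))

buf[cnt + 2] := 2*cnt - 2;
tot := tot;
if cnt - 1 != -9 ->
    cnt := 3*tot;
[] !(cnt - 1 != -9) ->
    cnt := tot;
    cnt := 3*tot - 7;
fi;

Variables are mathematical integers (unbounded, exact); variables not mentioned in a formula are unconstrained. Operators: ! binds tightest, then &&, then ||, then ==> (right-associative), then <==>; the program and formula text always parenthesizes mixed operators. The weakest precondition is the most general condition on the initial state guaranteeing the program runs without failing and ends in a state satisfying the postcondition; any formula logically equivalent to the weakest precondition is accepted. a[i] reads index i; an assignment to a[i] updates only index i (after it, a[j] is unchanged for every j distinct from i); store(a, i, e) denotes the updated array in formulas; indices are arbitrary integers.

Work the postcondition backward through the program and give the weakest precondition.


Working backward. After the program, the postcondition (buf[3] - 9 >= tot + 8 && (tot + 5 <= cnt - cnt + 6 || buf[tot + 2] - 8 != -2)) ==> (2*buf[3] + buf[tot] >= -9 || (3*cnt + tot + 8 >= tot + 4 && 2*cnt - 7 == 4)) must hold; in canonical form it is (buf[3] >= tot + 17 && (tot <= 1 || buf[tot + 2] != 6)) ==> (2*buf[3] + buf[tot] >= -9 || (3*cnt >= -4 && 2*cnt == 11)).
Then branch requires (buf[3] >= tot + 17 && (tot <= 1 || buf[tot + 2] != 6)) ==> (2*buf[3] + buf[tot] >= -9 || (9*tot >= -4 && 6*tot == 11)); else branch requires (buf[3] >= tot + 17 && (tot <= 1 || buf[tot + 2] != 6)) ==> (2*buf[3] + buf[tot] >= -9 || (9*tot >= 17 && 6*tot == 25)).
Before the if: (cnt != -8 ==> ((buf[3] >= tot + 17 && (tot <= 1 || buf[tot + 2] != 6)) ==> (2*buf[3] + buf[tot] >= -9 || (9*tot >= -4 && 6*tot == 11)))) && ((!(cnt != -8)) ==> ((buf[3] >= tot + 17 && (tot <= 1 || buf[tot + 2] != 6)) ==> (2*buf[3] + buf[tot] >= -9 || (9*tot >= 17 && 6*tot == 25))))
Before tot := tot: (cnt != -8 ==> ((buf[3] >= tot + 17 && (tot <= 1 || buf[tot + 2] != 6)) ==> (2*buf[3] + buf[tot] >= -9 || (9*tot >= -4 && 6*tot == 11)))) && ((!(cnt != -8)) ==> ((buf[3] >= tot + 17 && (tot <= 1 || buf[tot + 2] != 6)) ==> (2*buf[3] + buf[tot] >= -9 || (9*tot >= 17 && 6*tot == 25))))
Before buf[cnt + 2] := 2*cnt - 2: (cnt != -8 ==> ((store(buf, cnt + 2, 2*cnt - 2)[3] >= tot + 17 && (tot <= 1 || store(buf, cnt + 2, 2*cnt - 2)[tot + 2] != 6)) ==> (2*store(buf, cnt + 2, 2*cnt - 2)[3] + store(buf, cnt + 2, 2*cnt - 2)[tot] >= -9 || (9*tot >= -4 && 6*tot == 11)))) && ((!(cnt != -8)) ==> ((store(buf, cnt + 2, 2*cnt - 2)[3] >= tot + 17 && (tot <= 1 || store(buf, cnt + 2, 2*cnt - 2)[tot + 2] != 6)) ==> (2*store(buf, cnt + 2, 2*cnt - 2)[3] + store(buf, cnt + 2, 2*cnt - 2)[tot] >= -9 || (9*tot >= 17 && 6*tot == 25))))
Answer: WP = (cnt != -8 ==> ((store(buf, cnt + 2, 2*cnt - 2)[3] >= tot + 17 && (tot <= 1 || store(buf, cnt + 2, 2*cnt - 2)[tot + 2] != 6)) ==> (2*store(buf, cnt + 2, 2*cnt - 2)[3] + store(buf, cnt + 2, 2*cnt - 2)[tot] >= -9 || (9*tot >= -4 && 6*tot == 11)))) && ((!(cnt != -8)) ==> ((store(buf, cnt + 2, 2*cnt - 2)[3] >= tot + 17 && (tot <= 1 || store(buf, cnt + 2, 2*cnt - 2)[tot + 2] != 6)) ==> (2*store(buf, cnt + 2, 2*cnt - 2)[3] + store(buf, cnt + 2, 2*cnt - 2)[tot] >= -9 || (9*tot >= 17 && 6*tot == 25))))
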